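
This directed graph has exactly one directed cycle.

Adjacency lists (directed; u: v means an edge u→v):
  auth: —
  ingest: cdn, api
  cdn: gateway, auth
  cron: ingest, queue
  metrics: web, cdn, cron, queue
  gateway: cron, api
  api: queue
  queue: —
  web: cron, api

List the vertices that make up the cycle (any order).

cdn, cron, ingest, gateway

DFS with gray/black marking from cdn:
cdn gray
  gateway gray
    cron gray
      ingest gray
        ingest→cdn: cdn is gray → back edge
Back edge closes the cycle cdn → gateway → cron → ingest → cdn; its vertices are {cdn, cron, ingest, gateway}.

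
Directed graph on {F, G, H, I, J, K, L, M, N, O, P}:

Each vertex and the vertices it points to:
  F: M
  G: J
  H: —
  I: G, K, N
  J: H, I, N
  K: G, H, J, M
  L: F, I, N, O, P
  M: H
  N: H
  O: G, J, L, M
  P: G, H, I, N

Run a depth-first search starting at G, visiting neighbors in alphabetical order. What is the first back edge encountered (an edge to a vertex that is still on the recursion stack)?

DFS from G (visiting neighbors in alphabetical order); mark gray on enter, black on exit:
G gray
  J gray
    H gray
    H black
    I gray
      I→G: G is gray → back edge
First back edge: I → G.

I→G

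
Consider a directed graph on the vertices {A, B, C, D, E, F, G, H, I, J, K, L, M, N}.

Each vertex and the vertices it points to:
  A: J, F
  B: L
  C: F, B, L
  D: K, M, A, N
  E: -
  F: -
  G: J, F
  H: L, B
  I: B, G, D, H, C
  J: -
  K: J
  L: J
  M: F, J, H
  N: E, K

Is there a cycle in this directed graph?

DFS with white/gray/black marking, starting from J:
J gray
J black
A gray
  A→J: J black — skip
  F gray
  F black
A black
B gray
  L gray
    L→J: J black — skip
  L black
B black
C gray
  C→F: F black — skip
  C→B: B black — skip
  C→L: L black — skip
C black
D gray
  K gray
    K→J: J black — skip
  K black
  M gray
    M→F: F black — skip
    M→J: J black — skip
    H gray
      H→L: L black — skip
      H→B: B black — skip
    H black
  M black
  D→A: A black — skip
  N gray
    E gray
    E black
    N→K: K black — skip
  N black
D black
G gray
  G→J: J black — skip
  G→F: F black — skip
G black
I gray
  I→B: B black — skip
  I→G: G black — skip
  I→D: D black — skip
  I→H: H black — skip
  I→C: C black — skip
I black
Every edge goes to a white or black vertex — no back edge, so the graph is acyclic.

No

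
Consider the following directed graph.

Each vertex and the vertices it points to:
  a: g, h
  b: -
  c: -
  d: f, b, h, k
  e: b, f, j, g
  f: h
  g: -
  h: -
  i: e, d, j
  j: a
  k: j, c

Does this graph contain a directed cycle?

DFS with white/gray/black marking, starting from k:
k gray
  j gray
    a gray
      g gray
      g black
      h gray
      h black
    a black
  j black
  c gray
  c black
k black
b gray
b black
d gray
  f gray
    f→h: h black — skip
  f black
  d→b: b black — skip
  d→h: h black — skip
  d→k: k black — skip
d black
e gray
  e→b: b black — skip
  e→f: f black — skip
  e→j: j black — skip
  e→g: g black — skip
e black
i gray
  i→e: e black — skip
  i→d: d black — skip
  i→j: j black — skip
i black
Every edge goes to a white or black vertex — no back edge, so the graph is acyclic.

No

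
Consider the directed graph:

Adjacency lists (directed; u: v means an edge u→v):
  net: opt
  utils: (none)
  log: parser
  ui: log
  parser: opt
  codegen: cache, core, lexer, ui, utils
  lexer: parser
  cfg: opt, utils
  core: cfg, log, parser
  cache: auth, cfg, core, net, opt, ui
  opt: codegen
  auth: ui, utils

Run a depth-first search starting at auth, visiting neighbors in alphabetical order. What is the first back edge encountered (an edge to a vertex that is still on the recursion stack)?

cache->auth

DFS from auth (visiting neighbors in alphabetical order); mark gray on enter, black on exit:
auth gray
  ui gray
    log gray
      parser gray
        opt gray
          codegen gray
            cache gray
              cache→auth: auth is gray → back edge
First back edge: cache → auth.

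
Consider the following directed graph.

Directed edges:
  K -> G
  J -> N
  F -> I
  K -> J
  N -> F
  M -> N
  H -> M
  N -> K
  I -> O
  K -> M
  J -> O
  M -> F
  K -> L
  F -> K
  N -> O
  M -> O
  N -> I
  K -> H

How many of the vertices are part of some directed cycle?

6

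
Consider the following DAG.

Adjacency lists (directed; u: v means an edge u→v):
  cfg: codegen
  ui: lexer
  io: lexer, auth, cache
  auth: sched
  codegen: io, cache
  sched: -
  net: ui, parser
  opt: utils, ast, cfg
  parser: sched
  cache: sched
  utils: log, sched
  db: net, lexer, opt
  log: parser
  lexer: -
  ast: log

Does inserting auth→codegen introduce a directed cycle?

Adding auth→codegen creates a cycle iff codegen can already reach auth.
Path from codegen: codegen → io → auth.
So codegen → … → auth → codegen is a cycle.

Yes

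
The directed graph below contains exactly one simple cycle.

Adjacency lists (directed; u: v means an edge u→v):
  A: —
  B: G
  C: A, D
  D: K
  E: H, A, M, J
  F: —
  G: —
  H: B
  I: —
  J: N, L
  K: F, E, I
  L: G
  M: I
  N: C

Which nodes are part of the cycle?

C, D, E, J, K, N

DFS with gray/black marking from K:
K gray
  F gray
  F black
  E gray
    H gray
      B gray
        G gray
        G black
      B black
    H black
    A gray
    A black
    M gray
      I gray
      I black
    M black
    J gray
      N gray
        C gray
          C→A: A black — skip
          D gray
            D→K: K is gray → back edge
Back edge closes the cycle K → E → J → N → C → D → K; its vertices are {C, D, E, J, K, N}.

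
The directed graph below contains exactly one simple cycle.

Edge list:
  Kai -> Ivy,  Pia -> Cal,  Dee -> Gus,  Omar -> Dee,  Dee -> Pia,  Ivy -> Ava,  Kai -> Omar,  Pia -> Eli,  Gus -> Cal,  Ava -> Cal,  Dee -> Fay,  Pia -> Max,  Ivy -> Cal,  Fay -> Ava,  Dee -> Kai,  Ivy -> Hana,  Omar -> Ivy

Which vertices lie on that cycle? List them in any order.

DFS with gray/black marking from Dee:
Dee gray
  Fay gray
    Ava gray
      Cal gray
      Cal black
    Ava black
  Fay black
  Kai gray
    Ivy gray
      Ivy→Ava: Ava black — skip
      Ivy→Cal: Cal black — skip
      Hana gray
      Hana black
    Ivy black
    Omar gray
      Omar→Dee: Dee is gray → back edge
Back edge closes the cycle Dee → Kai → Omar → Dee; its vertices are {Dee, Kai, Omar}.

Dee, Kai, Omar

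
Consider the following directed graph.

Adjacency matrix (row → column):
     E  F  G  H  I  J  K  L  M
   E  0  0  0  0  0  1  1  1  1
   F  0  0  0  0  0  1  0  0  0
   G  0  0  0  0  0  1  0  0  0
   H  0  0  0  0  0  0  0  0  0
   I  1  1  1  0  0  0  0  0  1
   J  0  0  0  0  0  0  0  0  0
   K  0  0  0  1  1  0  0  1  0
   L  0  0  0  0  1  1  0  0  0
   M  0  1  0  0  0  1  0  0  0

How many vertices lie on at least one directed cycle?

A vertex is on a directed cycle iff it belongs to a strongly connected component of size ≥ 2 (or has a self-loop).
The vertices on cycles are {E, I, K, L} — 4 in total.

4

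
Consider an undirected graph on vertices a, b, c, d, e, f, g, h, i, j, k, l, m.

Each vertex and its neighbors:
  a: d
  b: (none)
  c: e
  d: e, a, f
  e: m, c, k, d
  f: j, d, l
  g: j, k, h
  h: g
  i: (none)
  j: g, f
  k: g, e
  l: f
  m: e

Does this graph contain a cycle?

DFS, tracking each vertex's parent; an edge to a visited non-parent vertex closes a cycle.
Start from b:
visit b (parent –)
visit a (parent –)
  visit d (parent a)
    visit e (parent d)
      visit m (parent e)
        m–e: parent, skip
      visit c (parent e)
        c–e: parent, skip
      visit k (parent e)
        visit g (parent k)
          visit j (parent g)
            j–g: parent, skip
            visit f (parent j)
              f–j: parent, skip
              f–d: d visited and ≠ parent → cycle
Cycle: d – e – k – g – j – f – d.

Yes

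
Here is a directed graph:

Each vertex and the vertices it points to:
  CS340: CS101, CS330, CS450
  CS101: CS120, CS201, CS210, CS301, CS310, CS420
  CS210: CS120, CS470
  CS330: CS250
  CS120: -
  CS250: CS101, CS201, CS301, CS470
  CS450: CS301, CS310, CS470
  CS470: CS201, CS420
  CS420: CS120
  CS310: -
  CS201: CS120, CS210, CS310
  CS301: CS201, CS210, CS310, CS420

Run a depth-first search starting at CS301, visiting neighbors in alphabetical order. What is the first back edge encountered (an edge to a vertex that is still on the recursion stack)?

CS470->CS201

DFS from CS301 (visiting neighbors in alphabetical order); mark gray on enter, black on exit:
CS301 gray
  CS201 gray
    CS120 gray
    CS120 black
    CS210 gray
      CS210→CS120: CS120 black — skip
      CS470 gray
        CS470→CS201: CS201 is gray → back edge
First back edge: CS470 → CS201.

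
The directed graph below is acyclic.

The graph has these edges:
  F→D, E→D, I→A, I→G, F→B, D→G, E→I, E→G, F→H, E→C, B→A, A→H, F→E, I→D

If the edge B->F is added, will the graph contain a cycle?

Adding B→F creates a cycle iff F can already reach B.
Path from F: F → B.
So F → … → B → F is a cycle.

Yes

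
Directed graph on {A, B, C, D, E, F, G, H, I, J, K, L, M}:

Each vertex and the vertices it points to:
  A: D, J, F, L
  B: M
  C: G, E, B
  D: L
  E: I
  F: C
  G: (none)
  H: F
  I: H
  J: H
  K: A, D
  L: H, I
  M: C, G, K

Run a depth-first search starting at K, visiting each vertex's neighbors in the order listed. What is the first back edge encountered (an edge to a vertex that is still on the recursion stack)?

I→H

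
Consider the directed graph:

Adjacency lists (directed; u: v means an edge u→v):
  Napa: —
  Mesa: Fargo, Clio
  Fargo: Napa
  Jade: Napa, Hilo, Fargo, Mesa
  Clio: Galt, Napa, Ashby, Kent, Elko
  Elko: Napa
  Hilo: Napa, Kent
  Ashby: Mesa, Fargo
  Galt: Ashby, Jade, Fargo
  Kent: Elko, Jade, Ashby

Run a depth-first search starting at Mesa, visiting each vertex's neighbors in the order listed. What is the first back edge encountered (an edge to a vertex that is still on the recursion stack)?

Ashby->Mesa

DFS from Mesa (visiting each vertex's neighbors in the order listed); mark gray on enter, black on exit:
Mesa gray
  Fargo gray
    Napa gray
    Napa black
  Fargo black
  Clio gray
    Galt gray
      Ashby gray
        Ashby→Mesa: Mesa is gray → back edge
First back edge: Ashby → Mesa.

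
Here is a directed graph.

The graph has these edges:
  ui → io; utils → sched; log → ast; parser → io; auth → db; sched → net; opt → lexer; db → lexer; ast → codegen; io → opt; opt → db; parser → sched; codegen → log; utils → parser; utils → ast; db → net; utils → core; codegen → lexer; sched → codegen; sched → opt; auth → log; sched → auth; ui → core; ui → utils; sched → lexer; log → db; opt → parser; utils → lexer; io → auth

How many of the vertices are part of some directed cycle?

A vertex is on a directed cycle iff it belongs to a strongly connected component of size ≥ 2 (or has a self-loop).
The vertices on cycles are {io, ast, log, opt, sched, parser, codegen} — 7 in total.

7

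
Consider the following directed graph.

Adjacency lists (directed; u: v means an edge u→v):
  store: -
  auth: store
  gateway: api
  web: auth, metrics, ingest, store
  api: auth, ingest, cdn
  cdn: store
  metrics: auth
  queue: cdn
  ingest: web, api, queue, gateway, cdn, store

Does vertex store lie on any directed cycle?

No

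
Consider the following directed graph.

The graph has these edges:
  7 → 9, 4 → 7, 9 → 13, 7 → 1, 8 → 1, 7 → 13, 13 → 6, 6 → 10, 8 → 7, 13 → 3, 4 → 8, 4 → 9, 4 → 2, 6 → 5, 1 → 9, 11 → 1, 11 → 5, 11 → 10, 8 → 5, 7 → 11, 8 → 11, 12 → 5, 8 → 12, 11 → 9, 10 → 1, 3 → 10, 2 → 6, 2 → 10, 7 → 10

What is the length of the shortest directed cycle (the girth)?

5

For each vertex v, BFS finds the shortest path from v back to v.
The shortest such closed walk is 9 → 13 → 6 → 10 → 1 → 9, length 5.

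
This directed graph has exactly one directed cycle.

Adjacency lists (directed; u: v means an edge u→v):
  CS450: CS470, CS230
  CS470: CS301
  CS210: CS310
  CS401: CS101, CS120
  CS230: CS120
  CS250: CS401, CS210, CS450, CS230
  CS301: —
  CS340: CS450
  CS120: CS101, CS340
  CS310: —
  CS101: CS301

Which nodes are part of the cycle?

DFS with gray/black marking from CS450:
CS450 gray
  CS470 gray
    CS301 gray
    CS301 black
  CS470 black
  CS230 gray
    CS120 gray
      CS101 gray
        CS101→CS301: CS301 black — skip
      CS101 black
      CS340 gray
        CS340→CS450: CS450 is gray → back edge
Back edge closes the cycle CS450 → CS230 → CS120 → CS340 → CS450; its vertices are {CS120, CS230, CS340, CS450}.

CS120, CS230, CS340, CS450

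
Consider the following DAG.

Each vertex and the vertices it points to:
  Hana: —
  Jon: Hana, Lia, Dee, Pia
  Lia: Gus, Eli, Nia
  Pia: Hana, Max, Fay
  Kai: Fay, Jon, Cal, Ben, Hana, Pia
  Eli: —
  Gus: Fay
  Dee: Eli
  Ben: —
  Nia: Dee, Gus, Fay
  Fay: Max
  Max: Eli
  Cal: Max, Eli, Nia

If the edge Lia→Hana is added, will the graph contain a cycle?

No

Adding Lia→Hana creates a cycle iff Hana can already reach Lia.
Explore from Hana: no path reaches Lia. The graph stays acyclic.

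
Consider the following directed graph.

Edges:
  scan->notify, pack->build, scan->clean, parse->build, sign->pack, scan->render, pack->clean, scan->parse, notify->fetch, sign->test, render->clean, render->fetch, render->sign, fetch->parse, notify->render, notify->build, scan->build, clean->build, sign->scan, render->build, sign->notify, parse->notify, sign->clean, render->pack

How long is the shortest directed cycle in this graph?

3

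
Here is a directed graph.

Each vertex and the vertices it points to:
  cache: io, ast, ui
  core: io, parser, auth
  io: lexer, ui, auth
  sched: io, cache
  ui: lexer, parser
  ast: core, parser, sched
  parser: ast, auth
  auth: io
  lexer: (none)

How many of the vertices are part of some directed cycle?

8

A vertex is on a directed cycle iff it belongs to a strongly connected component of size ≥ 2 (or has a self-loop).
The vertices on cycles are {io, ui, ast, auth, core, cache, sched, parser} — 8 in total.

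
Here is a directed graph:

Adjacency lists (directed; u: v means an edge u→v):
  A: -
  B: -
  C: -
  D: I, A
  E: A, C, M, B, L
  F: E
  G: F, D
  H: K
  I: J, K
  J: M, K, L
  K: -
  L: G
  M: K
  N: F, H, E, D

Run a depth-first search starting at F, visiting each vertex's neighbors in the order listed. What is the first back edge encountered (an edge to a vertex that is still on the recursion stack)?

G→F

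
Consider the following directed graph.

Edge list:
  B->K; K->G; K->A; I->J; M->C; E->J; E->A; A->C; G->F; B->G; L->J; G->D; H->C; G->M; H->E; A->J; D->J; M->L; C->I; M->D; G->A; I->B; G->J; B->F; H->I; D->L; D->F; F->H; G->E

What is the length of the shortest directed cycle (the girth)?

For each vertex v, BFS finds the shortest path from v back to v.
The shortest such closed walk is B → F → H → I → B, length 4.

4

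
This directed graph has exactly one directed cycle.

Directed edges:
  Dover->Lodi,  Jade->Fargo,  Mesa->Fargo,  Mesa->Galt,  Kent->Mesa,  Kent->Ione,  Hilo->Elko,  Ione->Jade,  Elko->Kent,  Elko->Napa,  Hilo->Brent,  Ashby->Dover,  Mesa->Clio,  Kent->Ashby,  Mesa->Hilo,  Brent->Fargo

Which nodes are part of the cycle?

DFS with gray/black marking from Kent:
Kent gray
  Ashby gray
    Dover gray
      Lodi gray
      Lodi black
    Dover black
  Ashby black
  Ione gray
    Jade gray
      Fargo gray
      Fargo black
    Jade black
  Ione black
  Mesa gray
    Clio gray
    Clio black
    Hilo gray
      Elko gray
        Napa gray
        Napa black
        Elko→Kent: Kent is gray → back edge
Back edge closes the cycle Kent → Mesa → Hilo → Elko → Kent; its vertices are {Elko, Hilo, Kent, Mesa}.

Elko, Hilo, Kent, Mesa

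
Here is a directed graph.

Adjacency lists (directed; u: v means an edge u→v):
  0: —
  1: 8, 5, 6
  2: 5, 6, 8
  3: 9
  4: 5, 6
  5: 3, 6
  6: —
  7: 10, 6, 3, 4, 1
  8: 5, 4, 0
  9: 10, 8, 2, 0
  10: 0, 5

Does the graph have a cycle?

Yes

DFS with white/gray/black marking, starting from 0:
0 gray
0 black
1 gray
  8 gray
    5 gray
      3 gray
        9 gray
          10 gray
            10→0: 0 black — skip
            10→5: 5 is gray → back edge
Back edge found, so a cycle exists: 5 → 3 → 9 → 10 → 5.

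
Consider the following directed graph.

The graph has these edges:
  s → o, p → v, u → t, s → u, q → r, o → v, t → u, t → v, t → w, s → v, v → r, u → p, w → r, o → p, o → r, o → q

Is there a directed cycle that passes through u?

u is on a cycle iff u can reach itself via ≥1 edge.
u → t → u — yes.

Yes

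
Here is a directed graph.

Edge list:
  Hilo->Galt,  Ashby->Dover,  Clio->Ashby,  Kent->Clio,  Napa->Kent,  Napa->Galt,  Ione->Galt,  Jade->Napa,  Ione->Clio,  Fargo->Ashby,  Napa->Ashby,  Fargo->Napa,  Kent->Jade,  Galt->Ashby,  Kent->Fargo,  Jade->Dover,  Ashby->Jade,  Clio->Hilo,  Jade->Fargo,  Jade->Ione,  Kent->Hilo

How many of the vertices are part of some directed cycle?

9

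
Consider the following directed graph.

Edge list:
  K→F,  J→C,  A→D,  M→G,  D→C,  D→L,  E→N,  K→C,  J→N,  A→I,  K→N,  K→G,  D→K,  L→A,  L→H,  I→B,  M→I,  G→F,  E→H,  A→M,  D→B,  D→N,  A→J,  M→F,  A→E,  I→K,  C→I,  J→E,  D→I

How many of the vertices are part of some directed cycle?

6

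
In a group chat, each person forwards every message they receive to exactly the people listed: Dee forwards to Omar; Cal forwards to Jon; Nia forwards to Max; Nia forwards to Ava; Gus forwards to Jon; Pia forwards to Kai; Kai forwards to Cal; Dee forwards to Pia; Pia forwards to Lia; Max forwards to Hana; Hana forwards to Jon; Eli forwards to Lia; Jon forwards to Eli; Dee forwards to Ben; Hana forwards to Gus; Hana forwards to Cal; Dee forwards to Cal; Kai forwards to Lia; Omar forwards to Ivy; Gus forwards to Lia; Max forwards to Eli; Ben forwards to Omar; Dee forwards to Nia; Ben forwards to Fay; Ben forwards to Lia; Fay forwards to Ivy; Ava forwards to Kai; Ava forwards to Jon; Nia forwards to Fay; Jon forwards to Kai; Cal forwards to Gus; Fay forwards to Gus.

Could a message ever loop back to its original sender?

DFS with white/gray/black marking, starting from Dee:
Dee gray
  Ben gray
    Fay gray
      Gus gray
        Jon gray
          Eli gray
            Lia gray
            Lia black
          Eli black
          Kai gray
            Kai→Lia: Lia black — skip
            Cal gray
              Cal→Jon: Jon is gray → back edge
Back edge found, so a cycle exists: Jon → Kai → Cal → Jon.

Yes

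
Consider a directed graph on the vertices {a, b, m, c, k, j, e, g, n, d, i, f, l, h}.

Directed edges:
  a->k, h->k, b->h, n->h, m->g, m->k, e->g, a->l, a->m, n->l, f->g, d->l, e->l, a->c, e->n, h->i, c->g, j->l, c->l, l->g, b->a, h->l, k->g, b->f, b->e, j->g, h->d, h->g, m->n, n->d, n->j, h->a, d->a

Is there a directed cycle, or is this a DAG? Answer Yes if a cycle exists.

Yes

DFS with white/gray/black marking, starting from c:
c gray
  g gray
  g black
  l gray
    l→g: g black — skip
  l black
c black
a gray
  a→l: l black — skip
  m gray
    k gray
      k→g: g black — skip
    k black
    m→g: g black — skip
    n gray
      d gray
        d→a: a is gray → back edge
Back edge found, so a cycle exists: a → m → n → d → a.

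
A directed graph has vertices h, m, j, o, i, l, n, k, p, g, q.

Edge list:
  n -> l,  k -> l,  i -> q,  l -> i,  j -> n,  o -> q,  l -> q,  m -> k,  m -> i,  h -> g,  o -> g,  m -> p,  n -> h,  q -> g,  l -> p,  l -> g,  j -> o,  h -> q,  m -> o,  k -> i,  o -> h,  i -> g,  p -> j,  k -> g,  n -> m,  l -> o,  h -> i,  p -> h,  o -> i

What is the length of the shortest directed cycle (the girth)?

For each vertex v, BFS finds the shortest path from v back to v.
The shortest such closed walk is p → j → n → l → p, length 4.

4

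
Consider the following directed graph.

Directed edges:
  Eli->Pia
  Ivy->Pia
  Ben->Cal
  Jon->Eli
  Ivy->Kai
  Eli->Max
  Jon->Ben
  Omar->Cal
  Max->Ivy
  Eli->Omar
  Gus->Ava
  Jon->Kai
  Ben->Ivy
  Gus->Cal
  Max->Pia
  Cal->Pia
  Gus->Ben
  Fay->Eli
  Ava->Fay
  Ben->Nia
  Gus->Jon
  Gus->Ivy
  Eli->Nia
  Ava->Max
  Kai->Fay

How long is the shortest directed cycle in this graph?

For each vertex v, BFS finds the shortest path from v back to v.
The shortest such closed walk is Kai → Fay → Eli → Max → Ivy → Kai, length 5.

5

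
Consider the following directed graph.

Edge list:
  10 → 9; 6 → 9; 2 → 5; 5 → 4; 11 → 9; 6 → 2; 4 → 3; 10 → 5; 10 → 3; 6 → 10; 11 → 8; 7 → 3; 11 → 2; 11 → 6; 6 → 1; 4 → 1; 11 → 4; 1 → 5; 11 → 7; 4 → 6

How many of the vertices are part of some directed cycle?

6

A vertex is on a directed cycle iff it belongs to a strongly connected component of size ≥ 2 (or has a self-loop).
The vertices on cycles are {1, 2, 4, 5, 6, 10} — 6 in total.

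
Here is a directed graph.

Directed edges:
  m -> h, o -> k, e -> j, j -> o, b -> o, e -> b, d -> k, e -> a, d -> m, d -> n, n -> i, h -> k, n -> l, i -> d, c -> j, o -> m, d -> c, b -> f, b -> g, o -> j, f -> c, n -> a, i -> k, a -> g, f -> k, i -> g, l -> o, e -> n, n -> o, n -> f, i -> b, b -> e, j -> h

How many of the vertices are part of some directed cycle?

7

A vertex is on a directed cycle iff it belongs to a strongly connected component of size ≥ 2 (or has a self-loop).
The vertices on cycles are {b, d, e, i, j, n, o} — 7 in total.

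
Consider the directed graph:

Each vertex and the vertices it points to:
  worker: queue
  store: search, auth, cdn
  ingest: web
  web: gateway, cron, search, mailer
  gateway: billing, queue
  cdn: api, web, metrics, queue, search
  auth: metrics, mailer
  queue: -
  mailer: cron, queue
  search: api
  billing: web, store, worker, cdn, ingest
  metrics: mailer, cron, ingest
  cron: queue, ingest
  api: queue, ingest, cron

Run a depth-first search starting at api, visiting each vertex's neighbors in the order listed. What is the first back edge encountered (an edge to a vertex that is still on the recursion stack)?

DFS from api (visiting each vertex's neighbors in the order listed); mark gray on enter, black on exit:
api gray
  queue gray
  queue black
  ingest gray
    web gray
      gateway gray
        billing gray
          billing→web: web is gray → back edge
First back edge: billing → web.

billing->web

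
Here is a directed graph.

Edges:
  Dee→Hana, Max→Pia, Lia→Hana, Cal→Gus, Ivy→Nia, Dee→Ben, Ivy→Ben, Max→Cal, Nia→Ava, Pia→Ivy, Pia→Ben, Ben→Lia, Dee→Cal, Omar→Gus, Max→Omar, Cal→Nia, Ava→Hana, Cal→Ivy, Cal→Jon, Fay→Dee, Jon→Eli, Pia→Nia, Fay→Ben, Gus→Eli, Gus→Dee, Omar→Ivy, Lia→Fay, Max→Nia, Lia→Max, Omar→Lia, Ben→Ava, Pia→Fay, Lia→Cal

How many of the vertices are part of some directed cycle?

10

A vertex is on a directed cycle iff it belongs to a strongly connected component of size ≥ 2 (or has a self-loop).
The vertices on cycles are {Ben, Cal, Dee, Fay, Gus, Ivy, Lia, Max, Pia, Omar} — 10 in total.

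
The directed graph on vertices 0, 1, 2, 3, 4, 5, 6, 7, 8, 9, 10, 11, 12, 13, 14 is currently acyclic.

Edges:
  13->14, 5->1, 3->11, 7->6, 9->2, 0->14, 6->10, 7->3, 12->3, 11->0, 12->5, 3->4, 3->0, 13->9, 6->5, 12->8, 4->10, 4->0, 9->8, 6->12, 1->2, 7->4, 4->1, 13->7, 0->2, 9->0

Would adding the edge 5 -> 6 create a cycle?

Yes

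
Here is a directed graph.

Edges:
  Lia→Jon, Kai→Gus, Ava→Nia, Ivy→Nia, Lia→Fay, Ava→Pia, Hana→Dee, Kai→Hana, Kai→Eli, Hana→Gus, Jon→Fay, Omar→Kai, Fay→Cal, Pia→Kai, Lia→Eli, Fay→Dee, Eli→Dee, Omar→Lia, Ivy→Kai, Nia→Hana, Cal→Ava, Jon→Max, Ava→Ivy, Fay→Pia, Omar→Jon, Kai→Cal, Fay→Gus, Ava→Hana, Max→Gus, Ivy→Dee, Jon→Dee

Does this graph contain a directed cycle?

Yes

DFS with white/gray/black marking, starting from Fay:
Fay gray
  Cal gray
    Ava gray
      Hana gray
        Dee gray
        Dee black
        Gus gray
        Gus black
      Hana black
      Pia gray
        Kai gray
          Kai→Gus: Gus black — skip
          Eli gray
            Eli→Dee: Dee black — skip
          Eli black
          Kai→Cal: Cal is gray → back edge
Back edge found, so a cycle exists: Cal → Ava → Pia → Kai → Cal.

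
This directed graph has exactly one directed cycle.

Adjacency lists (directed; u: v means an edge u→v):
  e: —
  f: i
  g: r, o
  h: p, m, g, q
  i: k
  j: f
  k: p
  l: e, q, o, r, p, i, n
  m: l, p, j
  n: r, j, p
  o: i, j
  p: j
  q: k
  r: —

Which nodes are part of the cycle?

f, i, j, k, p

DFS with gray/black marking from i:
i gray
  k gray
    p gray
      j gray
        f gray
          f→i: i is gray → back edge
Back edge closes the cycle i → k → p → j → f → i; its vertices are {f, i, j, k, p}.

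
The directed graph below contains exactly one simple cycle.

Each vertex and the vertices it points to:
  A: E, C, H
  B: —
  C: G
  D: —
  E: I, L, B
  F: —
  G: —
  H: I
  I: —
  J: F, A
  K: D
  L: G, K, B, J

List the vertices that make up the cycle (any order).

A, E, J, L

DFS with gray/black marking from J:
J gray
  F gray
  F black
  A gray
    E gray
      I gray
      I black
      L gray
        G gray
        G black
        K gray
          D gray
          D black
        K black
        B gray
        B black
        L→J: J is gray → back edge
Back edge closes the cycle J → A → E → L → J; its vertices are {A, E, J, L}.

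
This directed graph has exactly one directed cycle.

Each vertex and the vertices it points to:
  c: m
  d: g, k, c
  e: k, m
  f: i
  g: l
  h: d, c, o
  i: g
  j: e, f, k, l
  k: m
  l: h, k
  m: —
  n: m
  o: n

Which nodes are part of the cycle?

d, g, h, l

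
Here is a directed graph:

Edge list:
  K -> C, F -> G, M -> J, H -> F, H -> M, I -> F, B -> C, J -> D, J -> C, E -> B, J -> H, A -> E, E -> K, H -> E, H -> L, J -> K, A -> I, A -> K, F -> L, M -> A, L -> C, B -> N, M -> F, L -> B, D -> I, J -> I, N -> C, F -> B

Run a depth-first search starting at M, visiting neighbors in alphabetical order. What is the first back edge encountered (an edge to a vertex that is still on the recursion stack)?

DFS from M (visiting neighbors in alphabetical order); mark gray on enter, black on exit:
M gray
  A gray
    E gray
      B gray
        C gray
        C black
        N gray
          N→C: C black — skip
        N black
      B black
      K gray
        K→C: C black — skip
      K black
    E black
    I gray
      F gray
        F→B: B black — skip
        G gray
        G black
        L gray
          L→B: B black — skip
          L→C: C black — skip
        L black
      F black
    I black
    A→K: K black — skip
  A black
  M→F: F black — skip
  J gray
    J→C: C black — skip
    D gray
      D→I: I black — skip
    D black
    H gray
      H→E: E black — skip
      H→F: F black — skip
      H→L: L black — skip
      H→M: M is gray → back edge
First back edge: H → M.

H→M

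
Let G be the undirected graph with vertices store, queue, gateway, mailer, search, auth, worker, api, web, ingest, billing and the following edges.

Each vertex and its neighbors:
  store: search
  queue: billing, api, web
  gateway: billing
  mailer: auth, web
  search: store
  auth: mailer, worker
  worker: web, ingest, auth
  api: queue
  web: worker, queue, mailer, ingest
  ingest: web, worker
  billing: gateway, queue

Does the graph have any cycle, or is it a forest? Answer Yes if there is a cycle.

DFS, tracking each vertex's parent; an edge to a visited non-parent vertex closes a cycle.
Start from web:
visit web (parent –)
  visit worker (parent web)
    worker–web: parent, skip
    visit ingest (parent worker)
      ingest–web: web visited and ≠ parent → cycle
Cycle: web – worker – ingest – web.

Yes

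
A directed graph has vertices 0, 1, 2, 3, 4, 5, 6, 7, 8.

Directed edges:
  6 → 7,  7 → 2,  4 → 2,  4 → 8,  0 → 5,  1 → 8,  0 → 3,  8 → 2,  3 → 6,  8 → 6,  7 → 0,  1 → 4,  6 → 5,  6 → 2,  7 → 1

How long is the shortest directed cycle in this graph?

4

For each vertex v, BFS finds the shortest path from v back to v.
The shortest such closed walk is 7 → 0 → 3 → 6 → 7, length 4.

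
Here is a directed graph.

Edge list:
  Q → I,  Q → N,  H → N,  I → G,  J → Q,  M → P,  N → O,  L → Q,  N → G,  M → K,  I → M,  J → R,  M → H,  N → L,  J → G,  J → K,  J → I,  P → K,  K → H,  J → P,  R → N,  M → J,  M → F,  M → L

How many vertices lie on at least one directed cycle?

10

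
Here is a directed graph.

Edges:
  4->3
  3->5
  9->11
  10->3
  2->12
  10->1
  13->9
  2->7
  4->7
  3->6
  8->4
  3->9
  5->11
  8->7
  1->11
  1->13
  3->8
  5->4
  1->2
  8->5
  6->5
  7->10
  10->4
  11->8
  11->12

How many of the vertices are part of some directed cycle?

12

A vertex is on a directed cycle iff it belongs to a strongly connected component of size ≥ 2 (or has a self-loop).
The vertices on cycles are {1, 2, 3, 4, 5, 6, 7, 8, 9, 10, 11, 13} — 12 in total.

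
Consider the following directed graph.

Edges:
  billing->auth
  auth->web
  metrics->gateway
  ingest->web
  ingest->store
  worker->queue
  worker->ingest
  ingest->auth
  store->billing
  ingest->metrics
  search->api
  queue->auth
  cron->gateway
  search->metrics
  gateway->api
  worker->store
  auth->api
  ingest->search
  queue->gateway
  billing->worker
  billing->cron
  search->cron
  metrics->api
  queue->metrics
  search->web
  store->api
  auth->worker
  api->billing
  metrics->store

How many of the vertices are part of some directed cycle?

A vertex is on a directed cycle iff it belongs to a strongly connected component of size ≥ 2 (or has a self-loop).
The vertices on cycles are {api, auth, cron, queue, store, ingest, search, worker, billing, gateway, metrics} — 11 in total.

11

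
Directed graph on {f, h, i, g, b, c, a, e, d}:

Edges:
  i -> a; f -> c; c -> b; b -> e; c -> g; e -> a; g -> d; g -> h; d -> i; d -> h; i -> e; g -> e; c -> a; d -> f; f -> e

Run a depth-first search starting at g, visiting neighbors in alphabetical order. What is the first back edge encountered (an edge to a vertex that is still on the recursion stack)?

c→g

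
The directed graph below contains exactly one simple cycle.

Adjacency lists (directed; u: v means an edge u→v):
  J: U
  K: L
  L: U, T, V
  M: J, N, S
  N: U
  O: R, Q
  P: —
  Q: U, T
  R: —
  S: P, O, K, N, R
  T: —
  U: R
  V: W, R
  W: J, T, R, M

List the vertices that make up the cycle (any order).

DFS with gray/black marking from W:
W gray
  J gray
    U gray
      R gray
      R black
    U black
  J black
  T gray
  T black
  W→R: R black — skip
  M gray
    M→J: J black — skip
    N gray
      N→U: U black — skip
    N black
    S gray
      P gray
      P black
      O gray
        O→R: R black — skip
        Q gray
          Q→U: U black — skip
          Q→T: T black — skip
        Q black
      O black
      K gray
        L gray
          L→U: U black — skip
          L→T: T black — skip
          V gray
            V→W: W is gray → back edge
Back edge closes the cycle W → M → S → K → L → V → W; its vertices are {K, L, M, S, V, W}.

K, L, M, S, V, W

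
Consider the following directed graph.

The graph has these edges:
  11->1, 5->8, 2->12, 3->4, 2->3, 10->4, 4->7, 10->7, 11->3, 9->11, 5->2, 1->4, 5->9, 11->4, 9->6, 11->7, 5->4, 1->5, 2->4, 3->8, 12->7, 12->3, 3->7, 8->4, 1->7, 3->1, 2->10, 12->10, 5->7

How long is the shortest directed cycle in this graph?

4

For each vertex v, BFS finds the shortest path from v back to v.
The shortest such closed walk is 5 → 2 → 3 → 1 → 5, length 4.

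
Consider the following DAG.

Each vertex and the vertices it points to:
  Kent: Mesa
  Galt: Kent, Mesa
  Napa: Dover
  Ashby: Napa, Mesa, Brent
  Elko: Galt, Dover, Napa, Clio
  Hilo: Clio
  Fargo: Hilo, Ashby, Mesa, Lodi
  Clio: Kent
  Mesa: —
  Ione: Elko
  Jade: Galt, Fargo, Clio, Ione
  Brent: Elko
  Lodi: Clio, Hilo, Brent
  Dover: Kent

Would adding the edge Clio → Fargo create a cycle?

Yes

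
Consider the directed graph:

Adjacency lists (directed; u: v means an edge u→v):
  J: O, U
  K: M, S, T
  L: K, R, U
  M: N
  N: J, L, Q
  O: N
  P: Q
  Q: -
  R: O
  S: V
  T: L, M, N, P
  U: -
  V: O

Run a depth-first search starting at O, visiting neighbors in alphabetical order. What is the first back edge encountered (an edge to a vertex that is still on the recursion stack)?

DFS from O (visiting neighbors in alphabetical order); mark gray on enter, black on exit:
O gray
  N gray
    J gray
      J→O: O is gray → back edge
First back edge: J → O.

J->O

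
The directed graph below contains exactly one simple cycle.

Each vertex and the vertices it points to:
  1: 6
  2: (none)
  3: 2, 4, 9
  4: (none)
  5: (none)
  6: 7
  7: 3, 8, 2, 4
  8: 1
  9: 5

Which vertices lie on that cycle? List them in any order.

1, 6, 7, 8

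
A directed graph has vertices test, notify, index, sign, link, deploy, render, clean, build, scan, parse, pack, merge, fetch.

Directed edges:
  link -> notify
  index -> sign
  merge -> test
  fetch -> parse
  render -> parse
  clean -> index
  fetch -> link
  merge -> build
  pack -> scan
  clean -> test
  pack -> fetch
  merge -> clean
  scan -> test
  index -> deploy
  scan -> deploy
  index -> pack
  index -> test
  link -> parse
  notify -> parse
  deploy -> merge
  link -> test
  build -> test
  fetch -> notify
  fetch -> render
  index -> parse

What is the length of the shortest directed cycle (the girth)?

4

For each vertex v, BFS finds the shortest path from v back to v.
The shortest such closed walk is index → deploy → merge → clean → index, length 4.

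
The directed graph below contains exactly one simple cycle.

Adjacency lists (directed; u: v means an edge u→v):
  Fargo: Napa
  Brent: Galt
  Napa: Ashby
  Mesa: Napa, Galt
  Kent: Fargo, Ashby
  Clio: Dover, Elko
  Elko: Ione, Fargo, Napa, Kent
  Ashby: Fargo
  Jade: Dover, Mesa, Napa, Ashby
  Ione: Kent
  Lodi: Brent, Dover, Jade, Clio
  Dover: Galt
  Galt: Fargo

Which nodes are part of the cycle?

DFS with gray/black marking from Napa:
Napa gray
  Ashby gray
    Fargo gray
      Fargo→Napa: Napa is gray → back edge
Back edge closes the cycle Napa → Ashby → Fargo → Napa; its vertices are {Napa, Ashby, Fargo}.

Napa, Ashby, Fargo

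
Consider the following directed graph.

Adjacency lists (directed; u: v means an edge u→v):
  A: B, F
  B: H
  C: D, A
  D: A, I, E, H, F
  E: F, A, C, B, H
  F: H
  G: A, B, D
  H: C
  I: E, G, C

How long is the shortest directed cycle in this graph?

For each vertex v, BFS finds the shortest path from v back to v.
The shortest such closed walk is D → E → C → D, length 3.

3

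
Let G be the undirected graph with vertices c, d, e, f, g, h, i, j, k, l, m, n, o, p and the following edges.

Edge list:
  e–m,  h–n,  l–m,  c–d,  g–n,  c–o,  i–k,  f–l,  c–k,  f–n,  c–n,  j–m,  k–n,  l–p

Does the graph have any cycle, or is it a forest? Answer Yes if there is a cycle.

Yes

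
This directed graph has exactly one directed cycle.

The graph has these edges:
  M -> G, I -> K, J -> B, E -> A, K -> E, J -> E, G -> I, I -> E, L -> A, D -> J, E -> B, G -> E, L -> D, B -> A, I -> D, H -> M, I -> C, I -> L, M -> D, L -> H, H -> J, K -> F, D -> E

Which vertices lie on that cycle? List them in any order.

DFS with gray/black marking from I:
I gray
  D gray
    J gray
      B gray
        A gray
        A black
      B black
      E gray
        E→B: B black — skip
        E→A: A black — skip
      E black
    J black
    D→E: E black — skip
  D black
  I→E: E black — skip
  C gray
  C black
  L gray
    L→D: D black — skip
    H gray
      M gray
        G gray
          G→E: E black — skip
          G→I: I is gray → back edge
Back edge closes the cycle I → L → H → M → G → I; its vertices are {G, H, I, L, M}.

G, H, I, L, M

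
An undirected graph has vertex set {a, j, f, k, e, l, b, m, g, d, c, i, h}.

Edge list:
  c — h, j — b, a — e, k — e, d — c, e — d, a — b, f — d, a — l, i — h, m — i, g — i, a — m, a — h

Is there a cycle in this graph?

DFS, tracking each vertex's parent; an edge to a visited non-parent vertex closes a cycle.
Start from e:
visit e (parent –)
  visit a (parent e)
    visit b (parent a)
      b–a: parent, skip
      visit j (parent b)
        j–b: parent, skip
    a–e: parent, skip
    visit m (parent a)
      visit i (parent m)
        i–m: parent, skip
        visit g (parent i)
          g–i: parent, skip
        visit h (parent i)
          h–a: a visited and ≠ parent → cycle
Cycle: a – m – i – h – a.

Yes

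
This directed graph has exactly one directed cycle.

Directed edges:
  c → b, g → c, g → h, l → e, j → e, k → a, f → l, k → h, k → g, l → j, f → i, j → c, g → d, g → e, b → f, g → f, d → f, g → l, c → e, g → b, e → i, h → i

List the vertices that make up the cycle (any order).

DFS with gray/black marking from l:
l gray
  j gray
    e gray
      i gray
      i black
    e black
    c gray
      c→e: e black — skip
      b gray
        f gray
          f→i: i black — skip
          f→l: l is gray → back edge
Back edge closes the cycle l → j → c → b → f → l; its vertices are {b, c, f, j, l}.

b, c, f, j, l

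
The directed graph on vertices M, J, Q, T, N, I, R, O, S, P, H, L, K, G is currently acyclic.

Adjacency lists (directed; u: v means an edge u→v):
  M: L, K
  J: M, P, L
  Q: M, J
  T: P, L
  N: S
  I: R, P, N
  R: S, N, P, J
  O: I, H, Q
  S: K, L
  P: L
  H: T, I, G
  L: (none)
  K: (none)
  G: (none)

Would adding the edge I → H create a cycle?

Yes

Adding I→H creates a cycle iff H can already reach I.
Path from H: H → I.
So H → … → I → H is a cycle.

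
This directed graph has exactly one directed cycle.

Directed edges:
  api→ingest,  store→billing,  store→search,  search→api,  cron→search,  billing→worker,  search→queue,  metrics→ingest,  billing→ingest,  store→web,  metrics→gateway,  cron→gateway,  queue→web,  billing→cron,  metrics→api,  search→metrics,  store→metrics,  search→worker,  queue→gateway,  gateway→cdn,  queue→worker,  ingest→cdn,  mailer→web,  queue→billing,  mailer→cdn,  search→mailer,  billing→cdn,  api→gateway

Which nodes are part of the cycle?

DFS with gray/black marking from search:
search gray
  api gray
    gateway gray
      cdn gray
      cdn black
    gateway black
    ingest gray
      ingest→cdn: cdn black — skip
    ingest black
  api black
  metrics gray
    metrics→gateway: gateway black — skip
    metrics→ingest: ingest black — skip
    metrics→api: api black — skip
  metrics black
  worker gray
  worker black
  queue gray
    queue→gateway: gateway black — skip
    web gray
    web black
    queue→worker: worker black — skip
    billing gray
      billing→ingest: ingest black — skip
      billing→cdn: cdn black — skip
      cron gray
        cron→search: search is gray → back edge
Back edge closes the cycle search → queue → billing → cron → search; its vertices are {cron, queue, search, billing}.

cron, queue, search, billing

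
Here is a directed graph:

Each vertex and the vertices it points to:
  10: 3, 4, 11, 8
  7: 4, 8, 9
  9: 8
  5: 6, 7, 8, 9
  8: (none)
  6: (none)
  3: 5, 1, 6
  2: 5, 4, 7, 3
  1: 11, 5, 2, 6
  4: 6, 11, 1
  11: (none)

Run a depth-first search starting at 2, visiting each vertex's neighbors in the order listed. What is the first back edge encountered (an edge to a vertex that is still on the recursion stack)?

DFS from 2 (visiting each vertex's neighbors in the order listed); mark gray on enter, black on exit:
2 gray
  5 gray
    6 gray
    6 black
    7 gray
      4 gray
        4→6: 6 black — skip
        11 gray
        11 black
        1 gray
          1→11: 11 black — skip
          1→5: 5 is gray → back edge
First back edge: 1 → 5.

1->5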